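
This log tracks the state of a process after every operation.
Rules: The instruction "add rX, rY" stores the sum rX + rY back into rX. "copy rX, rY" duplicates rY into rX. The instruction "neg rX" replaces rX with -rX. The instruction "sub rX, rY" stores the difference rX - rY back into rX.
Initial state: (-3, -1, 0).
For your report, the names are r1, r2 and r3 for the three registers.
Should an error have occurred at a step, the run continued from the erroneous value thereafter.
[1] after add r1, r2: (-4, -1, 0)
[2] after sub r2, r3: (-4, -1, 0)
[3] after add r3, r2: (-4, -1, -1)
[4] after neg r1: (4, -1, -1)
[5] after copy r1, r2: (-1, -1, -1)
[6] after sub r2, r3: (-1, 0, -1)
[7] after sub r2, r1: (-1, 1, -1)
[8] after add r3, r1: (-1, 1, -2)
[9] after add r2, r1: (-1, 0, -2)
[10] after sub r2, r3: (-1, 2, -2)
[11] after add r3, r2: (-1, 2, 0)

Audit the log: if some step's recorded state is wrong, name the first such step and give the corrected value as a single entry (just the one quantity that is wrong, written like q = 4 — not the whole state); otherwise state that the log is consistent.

no error

Recomputing the run from the initial state:
step 1: r1 = -4, r2 = -1, r3 = 0
step 2: r1 = -4, r2 = -1, r3 = 0
step 3: r1 = -4, r2 = -1, r3 = -1
step 4: r1 = 4, r2 = -1, r3 = -1
step 5: r1 = -1, r2 = -1, r3 = -1
step 6: r1 = -1, r2 = 0, r3 = -1
step 7: r1 = -1, r2 = 1, r3 = -1
step 8: r1 = -1, r2 = 1, r3 = -2
step 9: r1 = -1, r2 = 0, r3 = -2
step 10: r1 = -1, r2 = 2, r3 = -2
step 11: r1 = -1, r2 = 2, r3 = 0
This matches the log at every step.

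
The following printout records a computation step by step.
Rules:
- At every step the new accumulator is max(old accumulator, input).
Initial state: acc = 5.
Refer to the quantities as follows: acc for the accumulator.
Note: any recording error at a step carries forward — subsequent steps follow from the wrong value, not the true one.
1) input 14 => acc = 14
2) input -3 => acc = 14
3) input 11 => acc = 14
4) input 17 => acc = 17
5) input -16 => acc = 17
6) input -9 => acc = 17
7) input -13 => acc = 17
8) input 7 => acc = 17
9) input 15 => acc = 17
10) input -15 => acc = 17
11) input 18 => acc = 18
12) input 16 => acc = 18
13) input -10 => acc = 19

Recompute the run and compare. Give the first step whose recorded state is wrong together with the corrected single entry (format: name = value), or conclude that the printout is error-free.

Recomputing the run from the initial state:
step 1: acc = 14
step 2: acc = 14
step 3: acc = 14
step 4: acc = 17
step 5: acc = 17
step 6: acc = 17
step 7: acc = 17
step 8: acc = 17
step 9: acc = 17
step 10: acc = 17
step 11: acc = 18
step 12: acc = 18
step 13: acc = 18
The first disagreement with the printout is at step 13, where the value should be acc = 18.

step 13, acc = 18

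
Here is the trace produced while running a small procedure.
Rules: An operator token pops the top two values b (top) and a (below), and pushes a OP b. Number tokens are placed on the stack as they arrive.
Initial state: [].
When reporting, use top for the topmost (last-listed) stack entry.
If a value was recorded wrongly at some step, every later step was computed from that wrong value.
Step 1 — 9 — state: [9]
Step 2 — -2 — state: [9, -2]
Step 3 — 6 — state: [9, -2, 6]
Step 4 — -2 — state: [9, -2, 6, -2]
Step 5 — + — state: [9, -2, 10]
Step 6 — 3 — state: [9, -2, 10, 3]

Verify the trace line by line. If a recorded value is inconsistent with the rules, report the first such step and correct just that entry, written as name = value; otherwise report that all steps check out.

1. push 9: top = 9 (checks out)
2. push -2: top = -2 (verified)
3. push 6: top = 6 (agrees with the trace)
4. push -2: top = -2 (exactly as logged)
5. 6 + -2 = 4 (this is not what the trace shows)
First deviation found at step 5; the corrected entry is top = 4.

step 5, top = 4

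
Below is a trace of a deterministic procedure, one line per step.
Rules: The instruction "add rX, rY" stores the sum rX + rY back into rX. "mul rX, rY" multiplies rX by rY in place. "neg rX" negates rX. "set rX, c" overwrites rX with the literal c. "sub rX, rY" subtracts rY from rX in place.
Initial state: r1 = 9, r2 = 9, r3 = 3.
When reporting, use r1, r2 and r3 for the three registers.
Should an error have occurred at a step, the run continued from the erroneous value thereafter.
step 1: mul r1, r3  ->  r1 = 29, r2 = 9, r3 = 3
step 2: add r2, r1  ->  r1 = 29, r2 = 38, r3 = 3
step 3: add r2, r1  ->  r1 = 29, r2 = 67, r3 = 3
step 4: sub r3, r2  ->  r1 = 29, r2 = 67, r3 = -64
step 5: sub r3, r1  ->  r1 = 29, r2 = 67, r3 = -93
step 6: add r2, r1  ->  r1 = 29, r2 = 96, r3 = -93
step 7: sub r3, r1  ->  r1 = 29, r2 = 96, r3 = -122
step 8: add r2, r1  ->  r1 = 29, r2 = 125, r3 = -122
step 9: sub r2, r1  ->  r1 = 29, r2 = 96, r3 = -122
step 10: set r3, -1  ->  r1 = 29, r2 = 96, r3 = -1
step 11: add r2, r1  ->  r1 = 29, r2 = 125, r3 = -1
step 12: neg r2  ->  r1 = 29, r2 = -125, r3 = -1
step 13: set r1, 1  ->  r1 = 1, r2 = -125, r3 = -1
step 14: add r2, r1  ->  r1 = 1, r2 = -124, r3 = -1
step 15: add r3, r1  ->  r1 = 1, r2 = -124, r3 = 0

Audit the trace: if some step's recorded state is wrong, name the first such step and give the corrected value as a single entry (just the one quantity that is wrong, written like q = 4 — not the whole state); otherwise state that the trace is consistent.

Recomputing the run from the initial state:
step 1: r1 = 27, r2 = 9, r3 = 3
step 2: r1 = 27, r2 = 36, r3 = 3
step 3: r1 = 27, r2 = 63, r3 = 3
step 4: r1 = 27, r2 = 63, r3 = -60
step 5: r1 = 27, r2 = 63, r3 = -87
step 6: r1 = 27, r2 = 90, r3 = -87
step 7: r1 = 27, r2 = 90, r3 = -114
step 8: r1 = 27, r2 = 117, r3 = -114
step 9: r1 = 27, r2 = 90, r3 = -114
step 10: r1 = 27, r2 = 90, r3 = -1
step 11: r1 = 27, r2 = 117, r3 = -1
step 12: r1 = 27, r2 = -117, r3 = -1
step 13: r1 = 1, r2 = -117, r3 = -1
step 14: r1 = 1, r2 = -116, r3 = -1
step 15: r1 = 1, r2 = -116, r3 = 0
The first disagreement with the trace is at step 1, where the value should be r1 = 27.

step 1, r1 = 27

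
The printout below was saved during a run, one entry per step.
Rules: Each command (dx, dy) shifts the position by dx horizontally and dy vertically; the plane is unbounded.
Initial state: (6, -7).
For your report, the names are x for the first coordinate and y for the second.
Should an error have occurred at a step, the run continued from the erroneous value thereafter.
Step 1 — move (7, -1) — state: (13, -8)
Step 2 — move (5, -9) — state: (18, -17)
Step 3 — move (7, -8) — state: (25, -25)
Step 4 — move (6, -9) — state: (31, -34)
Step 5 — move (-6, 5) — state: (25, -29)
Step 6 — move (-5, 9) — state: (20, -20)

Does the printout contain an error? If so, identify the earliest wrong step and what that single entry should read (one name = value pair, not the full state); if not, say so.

1. x = 6 + (7) = 13, y = -7 + (-1) = -8 (matches)
2. x = 13 + (5) = 18, y = -8 + (-9) = -17 (matches)
3. x = 18 + (7) = 25, y = -17 + (-8) = -25 (confirmed correct)
4. x = 25 + (6) = 31, y = -25 + (-9) = -34 (no discrepancy)
5. x = 31 + (-6) = 25, y = -34 + (5) = -29 (verified)
6. x = 25 + (-5) = 20, y = -29 + (9) = -20 (agrees with the printout)
Each recorded entry agrees with the recomputation.

no error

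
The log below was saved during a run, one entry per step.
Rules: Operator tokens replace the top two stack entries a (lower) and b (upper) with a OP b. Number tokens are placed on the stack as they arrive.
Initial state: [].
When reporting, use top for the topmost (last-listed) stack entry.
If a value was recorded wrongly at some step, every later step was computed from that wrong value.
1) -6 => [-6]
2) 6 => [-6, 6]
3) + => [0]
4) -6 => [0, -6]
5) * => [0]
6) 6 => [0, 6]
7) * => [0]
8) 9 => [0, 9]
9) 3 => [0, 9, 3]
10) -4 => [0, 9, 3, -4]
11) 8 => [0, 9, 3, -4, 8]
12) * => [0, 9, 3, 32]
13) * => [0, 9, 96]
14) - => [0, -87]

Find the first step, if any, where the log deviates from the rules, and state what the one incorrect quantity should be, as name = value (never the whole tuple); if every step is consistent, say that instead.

Recomputing the run from the initial state:
step 1: [-6]
step 2: [-6, 6]
step 3: [0]
step 4: [0, -6]
step 5: [0]
step 6: [0, 6]
step 7: [0]
step 8: [0, 9]
step 9: [0, 9, 3]
step 10: [0, 9, 3, -4]
step 11: [0, 9, 3, -4, 8]
step 12: [0, 9, 3, -32]
step 13: [0, 9, -96]
step 14: [0, 105]
The first disagreement with the log is at step 12, where the value should be top = -32.

step 12, top = -32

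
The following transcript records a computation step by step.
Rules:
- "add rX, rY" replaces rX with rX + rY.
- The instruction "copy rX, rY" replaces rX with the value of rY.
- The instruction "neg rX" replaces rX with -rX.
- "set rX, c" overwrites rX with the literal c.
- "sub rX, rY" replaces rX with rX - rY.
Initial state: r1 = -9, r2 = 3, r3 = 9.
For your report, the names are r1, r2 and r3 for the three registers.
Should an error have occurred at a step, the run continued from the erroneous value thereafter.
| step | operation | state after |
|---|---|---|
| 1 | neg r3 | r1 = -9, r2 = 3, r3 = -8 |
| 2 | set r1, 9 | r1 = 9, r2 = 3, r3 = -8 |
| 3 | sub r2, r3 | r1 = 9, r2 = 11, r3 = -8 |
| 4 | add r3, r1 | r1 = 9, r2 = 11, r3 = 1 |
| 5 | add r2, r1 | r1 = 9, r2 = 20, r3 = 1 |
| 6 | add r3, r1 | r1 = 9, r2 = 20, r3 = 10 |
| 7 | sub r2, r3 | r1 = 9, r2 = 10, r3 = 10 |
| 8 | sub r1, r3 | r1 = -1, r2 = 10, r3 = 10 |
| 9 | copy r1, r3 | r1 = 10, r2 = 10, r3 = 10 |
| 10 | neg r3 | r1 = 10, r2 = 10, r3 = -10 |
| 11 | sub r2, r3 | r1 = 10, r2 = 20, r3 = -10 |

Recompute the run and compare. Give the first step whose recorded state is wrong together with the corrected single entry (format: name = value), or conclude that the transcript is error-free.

step 1, r3 = -9

Step 1: r3 = -(9) = -9 — first mismatch against the transcript.
So the first discrepancy is step 1, where the right value is r3 = -9.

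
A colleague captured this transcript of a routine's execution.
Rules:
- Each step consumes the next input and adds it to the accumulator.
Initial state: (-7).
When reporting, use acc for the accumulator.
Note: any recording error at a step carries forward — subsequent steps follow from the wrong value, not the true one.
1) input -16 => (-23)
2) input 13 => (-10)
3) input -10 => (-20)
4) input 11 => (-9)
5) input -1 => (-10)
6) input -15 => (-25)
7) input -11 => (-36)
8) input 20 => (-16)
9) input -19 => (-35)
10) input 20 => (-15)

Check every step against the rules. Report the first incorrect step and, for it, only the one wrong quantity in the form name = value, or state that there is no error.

Recomputing the run from the initial state:
step 1: acc = -23
step 2: acc = -10
step 3: acc = -20
step 4: acc = -9
step 5: acc = -10
step 6: acc = -25
step 7: acc = -36
step 8: acc = -16
step 9: acc = -35
step 10: acc = -15
This matches the transcript at every step.

no error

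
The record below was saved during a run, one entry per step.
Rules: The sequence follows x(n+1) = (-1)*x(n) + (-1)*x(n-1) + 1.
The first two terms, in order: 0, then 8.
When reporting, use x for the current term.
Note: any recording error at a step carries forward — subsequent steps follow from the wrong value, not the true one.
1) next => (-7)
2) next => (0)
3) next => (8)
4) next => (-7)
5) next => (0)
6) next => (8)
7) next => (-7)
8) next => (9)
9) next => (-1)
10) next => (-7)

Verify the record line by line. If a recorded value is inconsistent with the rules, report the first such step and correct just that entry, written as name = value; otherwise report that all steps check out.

1. x = -1*(8) + (-1)*(0) + (1) = -7 (confirmed correct)
2. x = -1*(-7) + (-1)*(8) + (1) = 0 (confirmed correct)
3. x = -1*(0) + (-1)*(-7) + (1) = 8 (exactly as logged)
4. x = -1*(8) + (-1)*(0) + (1) = -7 (in agreement)
5. x = -1*(-7) + (-1)*(8) + (1) = 0 (checks out)
6. x = -1*(0) + (-1)*(-7) + (1) = 8 (checks out)
7. x = -1*(8) + (-1)*(0) + (1) = -7 (agrees with the record)
8. x = -1*(-7) + (-1)*(8) + (1) = 0 (a discrepancy with the record)
Conclusion: step 8 carries the first error; the entry should be x = 0.

step 8, x = 0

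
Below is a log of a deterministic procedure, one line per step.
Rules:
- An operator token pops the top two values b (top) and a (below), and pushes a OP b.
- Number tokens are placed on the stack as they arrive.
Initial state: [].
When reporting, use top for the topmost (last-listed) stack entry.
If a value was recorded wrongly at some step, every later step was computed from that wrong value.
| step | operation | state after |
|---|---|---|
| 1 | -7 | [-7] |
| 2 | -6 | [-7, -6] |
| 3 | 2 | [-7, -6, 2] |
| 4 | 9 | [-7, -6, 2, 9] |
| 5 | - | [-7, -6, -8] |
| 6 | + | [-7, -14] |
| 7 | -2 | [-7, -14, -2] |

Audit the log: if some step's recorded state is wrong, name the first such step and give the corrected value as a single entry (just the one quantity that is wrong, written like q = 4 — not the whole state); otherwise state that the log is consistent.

step 5, top = -7

Recomputing the run from the initial state:
step 1: [-7]
step 2: [-7, -6]
step 3: [-7, -6, 2]
step 4: [-7, -6, 2, 9]
step 5: [-7, -6, -7]
step 6: [-7, -13]
step 7: [-7, -13, -2]
The first disagreement with the log is at step 5, where the value should be top = -7.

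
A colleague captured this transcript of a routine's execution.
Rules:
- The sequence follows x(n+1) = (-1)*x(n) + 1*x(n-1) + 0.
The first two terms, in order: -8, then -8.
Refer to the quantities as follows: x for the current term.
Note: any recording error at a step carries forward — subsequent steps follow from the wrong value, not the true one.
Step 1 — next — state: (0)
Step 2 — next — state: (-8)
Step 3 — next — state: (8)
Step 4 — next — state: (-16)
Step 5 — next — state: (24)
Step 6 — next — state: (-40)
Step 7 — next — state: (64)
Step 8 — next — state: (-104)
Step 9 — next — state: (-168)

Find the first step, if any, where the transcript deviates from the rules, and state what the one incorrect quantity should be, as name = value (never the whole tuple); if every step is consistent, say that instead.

step 9, x = 168

Recomputing the run from the initial state:
step 1: x = 0
step 2: x = -8
step 3: x = 8
step 4: x = -16
step 5: x = 24
step 6: x = -40
step 7: x = 64
step 8: x = -104
step 9: x = 168
The first disagreement with the transcript is at step 9, where the value should be x = 168.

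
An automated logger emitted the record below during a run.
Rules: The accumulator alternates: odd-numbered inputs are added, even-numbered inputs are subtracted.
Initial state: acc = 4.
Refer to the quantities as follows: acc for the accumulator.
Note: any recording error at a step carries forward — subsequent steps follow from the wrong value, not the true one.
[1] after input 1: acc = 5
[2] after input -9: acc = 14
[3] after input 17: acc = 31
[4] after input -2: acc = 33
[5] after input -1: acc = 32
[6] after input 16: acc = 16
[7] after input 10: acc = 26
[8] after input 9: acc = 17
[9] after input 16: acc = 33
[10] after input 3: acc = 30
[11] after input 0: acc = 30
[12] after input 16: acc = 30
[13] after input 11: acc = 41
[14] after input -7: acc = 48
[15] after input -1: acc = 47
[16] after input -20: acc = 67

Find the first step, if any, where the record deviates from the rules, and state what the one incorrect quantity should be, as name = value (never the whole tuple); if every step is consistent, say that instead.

Recomputing the run from the initial state:
step 1: acc = 5
step 2: acc = 14
step 3: acc = 31
step 4: acc = 33
step 5: acc = 32
step 6: acc = 16
step 7: acc = 26
step 8: acc = 17
step 9: acc = 33
step 10: acc = 30
step 11: acc = 30
step 12: acc = 14
step 13: acc = 25
step 14: acc = 32
step 15: acc = 31
step 16: acc = 51
The first disagreement with the record is at step 12, where the value should be acc = 14.

step 12, acc = 14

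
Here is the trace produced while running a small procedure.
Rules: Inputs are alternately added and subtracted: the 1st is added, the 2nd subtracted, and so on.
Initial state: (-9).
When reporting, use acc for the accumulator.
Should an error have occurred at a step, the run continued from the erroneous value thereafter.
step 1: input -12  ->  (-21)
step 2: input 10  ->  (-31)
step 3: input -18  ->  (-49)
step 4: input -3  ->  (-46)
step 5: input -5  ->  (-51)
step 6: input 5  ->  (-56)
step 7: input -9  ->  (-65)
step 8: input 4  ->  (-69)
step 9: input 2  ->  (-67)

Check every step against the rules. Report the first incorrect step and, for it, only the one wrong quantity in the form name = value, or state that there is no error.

Recomputing the run from the initial state:
step 1: acc = -21
step 2: acc = -31
step 3: acc = -49
step 4: acc = -46
step 5: acc = -51
step 6: acc = -56
step 7: acc = -65
step 8: acc = -69
step 9: acc = -67
This matches the trace at every step.

no error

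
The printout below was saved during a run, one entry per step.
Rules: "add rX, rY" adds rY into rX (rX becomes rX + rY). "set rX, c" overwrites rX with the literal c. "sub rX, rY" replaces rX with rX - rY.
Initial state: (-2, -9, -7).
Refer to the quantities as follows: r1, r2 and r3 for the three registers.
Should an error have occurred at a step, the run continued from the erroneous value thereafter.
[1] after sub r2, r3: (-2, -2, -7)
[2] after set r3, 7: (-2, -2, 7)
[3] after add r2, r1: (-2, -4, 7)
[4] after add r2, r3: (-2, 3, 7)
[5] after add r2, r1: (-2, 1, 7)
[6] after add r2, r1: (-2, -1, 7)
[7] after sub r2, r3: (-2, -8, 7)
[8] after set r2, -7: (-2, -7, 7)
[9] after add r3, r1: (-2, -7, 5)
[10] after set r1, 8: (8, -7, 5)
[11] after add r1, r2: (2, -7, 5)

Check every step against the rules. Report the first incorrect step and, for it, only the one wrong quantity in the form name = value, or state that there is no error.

step 1: r2 = -9 - -7 = -2 -> confirmed correct
step 2: r3 = 7 -> consistent with the printout
step 3: r2 = -2 + -2 = -4 -> in agreement
step 4: r2 = -4 + 7 = 3 -> verified
step 5: r2 = 3 + -2 = 1 -> matches
step 6: r2 = 1 + -2 = -1 -> agrees with the printout
step 7: r2 = -1 - 7 = -8 -> exactly as logged
step 8: r2 = -7 -> verified
step 9: r3 = 7 + -2 = 5 -> agrees with the printout
step 10: r1 = 8 -> agrees with the printout
step 11: r1 = 8 + -7 = 1 -> not what was recorded
That makes step 11 the first incorrect line — r1 = 1 is what it should show.

step 11, r1 = 1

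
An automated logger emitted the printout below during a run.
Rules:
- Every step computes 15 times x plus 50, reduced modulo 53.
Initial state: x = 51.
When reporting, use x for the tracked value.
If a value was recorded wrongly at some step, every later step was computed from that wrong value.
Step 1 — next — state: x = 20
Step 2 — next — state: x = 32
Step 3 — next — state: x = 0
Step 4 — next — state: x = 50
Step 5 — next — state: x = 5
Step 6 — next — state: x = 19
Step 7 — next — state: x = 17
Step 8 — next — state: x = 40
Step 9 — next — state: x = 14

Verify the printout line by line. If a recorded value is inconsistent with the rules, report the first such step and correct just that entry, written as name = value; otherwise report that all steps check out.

step 1: x = (15*51 + 50) mod 53 = 20 -> confirmed correct
step 2: x = (15*20 + 50) mod 53 = 32 -> exactly as logged
step 3: x = (15*32 + 50) mod 53 = 0 -> agrees with the printout
step 4: x = (15*0 + 50) mod 53 = 50 -> agrees with the printout
step 5: x = (15*50 + 50) mod 53 = 5 -> in agreement
step 6: x = (15*5 + 50) mod 53 = 19 -> exactly as logged
step 7: x = (15*19 + 50) mod 53 = 17 -> checks out
step 8: x = (15*17 + 50) mod 53 = 40 -> matches
step 9: x = (15*40 + 50) mod 53 = 14 -> agrees with the printout
The recomputation confirms every line.

no error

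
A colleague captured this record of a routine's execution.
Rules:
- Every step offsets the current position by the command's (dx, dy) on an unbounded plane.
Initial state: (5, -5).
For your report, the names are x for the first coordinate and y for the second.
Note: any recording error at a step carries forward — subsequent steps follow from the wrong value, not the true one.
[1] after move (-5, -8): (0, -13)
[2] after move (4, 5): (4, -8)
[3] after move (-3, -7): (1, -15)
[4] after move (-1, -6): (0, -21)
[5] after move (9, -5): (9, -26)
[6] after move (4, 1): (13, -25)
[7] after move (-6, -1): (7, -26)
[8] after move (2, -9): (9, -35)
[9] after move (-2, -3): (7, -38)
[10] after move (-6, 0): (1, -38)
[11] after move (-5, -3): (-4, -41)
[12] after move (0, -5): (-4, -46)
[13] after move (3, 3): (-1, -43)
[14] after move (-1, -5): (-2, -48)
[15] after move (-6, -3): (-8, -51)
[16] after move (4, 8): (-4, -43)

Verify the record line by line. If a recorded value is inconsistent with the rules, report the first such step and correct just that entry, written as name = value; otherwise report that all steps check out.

no error

Recomputing the run from the initial state:
step 1: x = 0, y = -13
step 2: x = 4, y = -8
step 3: x = 1, y = -15
step 4: x = 0, y = -21
step 5: x = 9, y = -26
step 6: x = 13, y = -25
step 7: x = 7, y = -26
step 8: x = 9, y = -35
step 9: x = 7, y = -38
step 10: x = 1, y = -38
step 11: x = -4, y = -41
step 12: x = -4, y = -46
step 13: x = -1, y = -43
step 14: x = -2, y = -48
step 15: x = -8, y = -51
step 16: x = -4, y = -43
This matches the record at every step.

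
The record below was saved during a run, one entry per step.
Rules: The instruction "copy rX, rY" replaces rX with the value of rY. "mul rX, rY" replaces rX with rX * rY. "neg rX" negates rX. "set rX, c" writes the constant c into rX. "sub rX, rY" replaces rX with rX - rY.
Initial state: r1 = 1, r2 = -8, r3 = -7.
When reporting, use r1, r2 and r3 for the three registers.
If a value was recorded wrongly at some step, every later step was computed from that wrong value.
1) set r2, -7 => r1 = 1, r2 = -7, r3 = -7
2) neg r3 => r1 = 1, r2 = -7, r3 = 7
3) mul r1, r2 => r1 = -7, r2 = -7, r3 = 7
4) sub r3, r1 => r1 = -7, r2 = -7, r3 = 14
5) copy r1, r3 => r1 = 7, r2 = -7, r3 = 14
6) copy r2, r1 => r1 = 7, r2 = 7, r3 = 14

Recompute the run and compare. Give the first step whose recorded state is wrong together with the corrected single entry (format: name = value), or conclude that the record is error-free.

1. r2 = -7 (exactly as logged)
2. r3 = -(-7) = 7 (same as recorded)
3. r1 = 1 * -7 = -7 (checks out)
4. r3 = 7 - -7 = 14 (no discrepancy)
5. r1 = 14 (the recorded entry deviates here)
That makes step 5 the first incorrect line — r1 = 14 is what it should show.

step 5, r1 = 14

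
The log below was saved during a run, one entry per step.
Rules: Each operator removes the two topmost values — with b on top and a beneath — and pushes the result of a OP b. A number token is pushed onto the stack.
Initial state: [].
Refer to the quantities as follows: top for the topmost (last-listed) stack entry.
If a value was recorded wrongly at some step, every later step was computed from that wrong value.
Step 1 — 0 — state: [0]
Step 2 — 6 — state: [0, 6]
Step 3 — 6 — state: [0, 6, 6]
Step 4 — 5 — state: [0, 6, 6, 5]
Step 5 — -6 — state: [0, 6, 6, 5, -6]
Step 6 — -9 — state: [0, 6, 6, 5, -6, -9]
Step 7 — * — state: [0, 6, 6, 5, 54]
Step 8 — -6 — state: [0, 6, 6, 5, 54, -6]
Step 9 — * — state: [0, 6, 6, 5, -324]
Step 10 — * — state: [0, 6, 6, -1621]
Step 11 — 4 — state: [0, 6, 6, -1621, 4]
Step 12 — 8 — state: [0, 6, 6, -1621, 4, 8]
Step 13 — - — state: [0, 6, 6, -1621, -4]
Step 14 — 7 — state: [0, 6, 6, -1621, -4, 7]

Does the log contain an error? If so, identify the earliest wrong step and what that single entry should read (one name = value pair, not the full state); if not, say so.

step 10, top = -1620

Recomputing the run from the initial state:
step 1: [0]
step 2: [0, 6]
step 3: [0, 6, 6]
step 4: [0, 6, 6, 5]
step 5: [0, 6, 6, 5, -6]
step 6: [0, 6, 6, 5, -6, -9]
step 7: [0, 6, 6, 5, 54]
step 8: [0, 6, 6, 5, 54, -6]
step 9: [0, 6, 6, 5, -324]
step 10: [0, 6, 6, -1620]
step 11: [0, 6, 6, -1620, 4]
step 12: [0, 6, 6, -1620, 4, 8]
step 13: [0, 6, 6, -1620, -4]
step 14: [0, 6, 6, -1620, -4, 7]
The first disagreement with the log is at step 10, where the value should be top = -1620.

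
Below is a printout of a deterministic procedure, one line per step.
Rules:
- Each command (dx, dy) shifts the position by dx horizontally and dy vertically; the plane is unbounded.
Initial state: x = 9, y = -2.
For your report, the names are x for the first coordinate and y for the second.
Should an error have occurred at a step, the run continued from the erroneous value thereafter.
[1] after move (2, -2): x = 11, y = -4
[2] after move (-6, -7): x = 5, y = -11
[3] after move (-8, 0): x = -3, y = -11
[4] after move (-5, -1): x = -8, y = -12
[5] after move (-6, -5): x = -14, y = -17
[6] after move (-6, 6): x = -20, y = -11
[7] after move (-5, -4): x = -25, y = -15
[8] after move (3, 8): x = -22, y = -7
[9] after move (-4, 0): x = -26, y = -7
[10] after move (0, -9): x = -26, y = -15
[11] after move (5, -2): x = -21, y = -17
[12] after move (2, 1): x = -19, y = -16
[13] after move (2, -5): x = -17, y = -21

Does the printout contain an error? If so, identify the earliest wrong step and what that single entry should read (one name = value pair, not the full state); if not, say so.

step 10, y = -16

Step 1: x = 9 + (2) = 11, y = -2 + (-2) = -4 — exactly as logged.
Step 2: x = 11 + (-6) = 5, y = -4 + (-7) = -11 — same as recorded.
Step 3: x = 5 + (-8) = -3, y = -11 + (0) = -11 — verified.
Step 4: x = -3 + (-5) = -8, y = -11 + (-1) = -12 — same as recorded.
Step 5: x = -8 + (-6) = -14, y = -12 + (-5) = -17 — no discrepancy.
Step 6: x = -14 + (-6) = -20, y = -17 + (6) = -11 — same as recorded.
Step 7: x = -20 + (-5) = -25, y = -11 + (-4) = -15 — exactly as logged.
Step 8: x = -25 + (3) = -22, y = -15 + (8) = -7 — matches.
Step 9: x = -22 + (-4) = -26, y = -7 + (0) = -7 — confirmed correct.
Step 10: x = -26 + (0) = -26, y = -7 + (-9) = -16 — this is not what the printout shows.
First deviation found at step 10; the corrected entry is y = -16.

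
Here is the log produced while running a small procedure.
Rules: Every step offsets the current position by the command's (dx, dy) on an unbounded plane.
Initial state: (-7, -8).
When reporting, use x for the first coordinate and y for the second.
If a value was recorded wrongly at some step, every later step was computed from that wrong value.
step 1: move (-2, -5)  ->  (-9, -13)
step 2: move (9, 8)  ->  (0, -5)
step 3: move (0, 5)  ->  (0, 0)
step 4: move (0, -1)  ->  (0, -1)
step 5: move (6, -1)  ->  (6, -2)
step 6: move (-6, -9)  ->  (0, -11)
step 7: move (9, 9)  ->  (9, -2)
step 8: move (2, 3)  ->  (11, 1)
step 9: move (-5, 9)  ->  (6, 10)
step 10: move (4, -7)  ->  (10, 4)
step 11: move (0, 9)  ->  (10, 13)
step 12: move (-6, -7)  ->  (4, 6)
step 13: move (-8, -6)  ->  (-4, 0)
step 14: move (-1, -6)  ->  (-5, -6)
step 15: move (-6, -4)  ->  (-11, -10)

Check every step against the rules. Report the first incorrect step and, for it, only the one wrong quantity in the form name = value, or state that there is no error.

step 10, y = 3

step 1: x = -7 + (-2) = -9, y = -8 + (-5) = -13 -> agrees with the log
step 2: x = -9 + (9) = 0, y = -13 + (8) = -5 -> matches
step 3: x = 0 + (0) = 0, y = -5 + (5) = 0 -> agrees with the log
step 4: x = 0 + (0) = 0, y = 0 + (-1) = -1 -> checks out
step 5: x = 0 + (6) = 6, y = -1 + (-1) = -2 -> exactly as logged
step 6: x = 6 + (-6) = 0, y = -2 + (-9) = -11 -> exactly as logged
step 7: x = 0 + (9) = 9, y = -11 + (9) = -2 -> verified
step 8: x = 9 + (2) = 11, y = -2 + (3) = 1 -> confirmed correct
step 9: x = 11 + (-5) = 6, y = 1 + (9) = 10 -> exactly as logged
step 10: x = 6 + (4) = 10, y = 10 + (-7) = 3 -> first mismatch against the log
Step 10 is the first one off; corrected, y = 3.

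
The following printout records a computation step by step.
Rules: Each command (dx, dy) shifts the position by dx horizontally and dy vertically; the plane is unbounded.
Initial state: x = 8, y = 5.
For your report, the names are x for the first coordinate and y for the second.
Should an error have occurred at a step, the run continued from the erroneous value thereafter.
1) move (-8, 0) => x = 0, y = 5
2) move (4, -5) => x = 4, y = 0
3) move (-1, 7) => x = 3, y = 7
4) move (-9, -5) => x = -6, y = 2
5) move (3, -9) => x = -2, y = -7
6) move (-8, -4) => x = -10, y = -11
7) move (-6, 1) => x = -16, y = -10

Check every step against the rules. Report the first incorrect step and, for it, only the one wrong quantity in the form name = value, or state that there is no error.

Recomputing the run from the initial state:
step 1: x = 0, y = 5
step 2: x = 4, y = 0
step 3: x = 3, y = 7
step 4: x = -6, y = 2
step 5: x = -3, y = -7
step 6: x = -11, y = -11
step 7: x = -17, y = -10
The first disagreement with the printout is at step 5, where the value should be x = -3.

step 5, x = -3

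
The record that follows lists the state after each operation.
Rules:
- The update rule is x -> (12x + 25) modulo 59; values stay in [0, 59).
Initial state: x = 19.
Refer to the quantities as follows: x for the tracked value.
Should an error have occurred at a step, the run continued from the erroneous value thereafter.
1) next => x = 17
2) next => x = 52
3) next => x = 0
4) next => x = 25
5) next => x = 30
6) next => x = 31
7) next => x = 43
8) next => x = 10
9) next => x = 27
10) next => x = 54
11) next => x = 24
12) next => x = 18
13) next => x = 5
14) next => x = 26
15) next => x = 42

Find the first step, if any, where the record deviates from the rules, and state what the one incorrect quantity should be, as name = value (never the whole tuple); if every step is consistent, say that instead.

Recomputing the run from the initial state:
step 1: x = 17
step 2: x = 52
step 3: x = 0
step 4: x = 25
step 5: x = 30
step 6: x = 31
step 7: x = 43
step 8: x = 10
step 9: x = 27
step 10: x = 54
step 11: x = 24
step 12: x = 18
step 13: x = 5
step 14: x = 26
step 15: x = 42
This matches the record at every step.

no error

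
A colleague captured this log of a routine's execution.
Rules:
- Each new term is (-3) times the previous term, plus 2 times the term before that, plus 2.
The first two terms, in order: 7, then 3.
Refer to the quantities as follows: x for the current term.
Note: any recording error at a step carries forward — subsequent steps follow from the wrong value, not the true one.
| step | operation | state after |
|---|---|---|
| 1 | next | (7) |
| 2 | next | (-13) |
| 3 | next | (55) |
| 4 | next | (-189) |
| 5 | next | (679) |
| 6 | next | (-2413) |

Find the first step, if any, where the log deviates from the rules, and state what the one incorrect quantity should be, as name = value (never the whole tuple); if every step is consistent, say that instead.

Recomputing the run from the initial state:
step 1: x = 7
step 2: x = -13
step 3: x = 55
step 4: x = -189
step 5: x = 679
step 6: x = -2413
This matches the log at every step.

no error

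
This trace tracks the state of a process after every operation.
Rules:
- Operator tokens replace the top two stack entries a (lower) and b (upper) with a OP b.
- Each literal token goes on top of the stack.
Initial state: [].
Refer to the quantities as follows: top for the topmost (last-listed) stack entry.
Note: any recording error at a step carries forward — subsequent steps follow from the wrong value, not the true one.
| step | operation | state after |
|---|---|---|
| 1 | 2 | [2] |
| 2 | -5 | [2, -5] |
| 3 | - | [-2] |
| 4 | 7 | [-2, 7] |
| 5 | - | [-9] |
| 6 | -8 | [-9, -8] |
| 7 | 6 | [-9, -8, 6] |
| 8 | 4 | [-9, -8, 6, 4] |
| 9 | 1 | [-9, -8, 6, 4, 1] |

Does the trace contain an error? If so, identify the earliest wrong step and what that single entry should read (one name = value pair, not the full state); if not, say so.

step 3, top = 7

Recomputing the run from the initial state:
step 1: [2]
step 2: [2, -5]
step 3: [7]
step 4: [7, 7]
step 5: [0]
step 6: [0, -8]
step 7: [0, -8, 6]
step 8: [0, -8, 6, 4]
step 9: [0, -8, 6, 4, 1]
The first disagreement with the trace is at step 3, where the value should be top = 7.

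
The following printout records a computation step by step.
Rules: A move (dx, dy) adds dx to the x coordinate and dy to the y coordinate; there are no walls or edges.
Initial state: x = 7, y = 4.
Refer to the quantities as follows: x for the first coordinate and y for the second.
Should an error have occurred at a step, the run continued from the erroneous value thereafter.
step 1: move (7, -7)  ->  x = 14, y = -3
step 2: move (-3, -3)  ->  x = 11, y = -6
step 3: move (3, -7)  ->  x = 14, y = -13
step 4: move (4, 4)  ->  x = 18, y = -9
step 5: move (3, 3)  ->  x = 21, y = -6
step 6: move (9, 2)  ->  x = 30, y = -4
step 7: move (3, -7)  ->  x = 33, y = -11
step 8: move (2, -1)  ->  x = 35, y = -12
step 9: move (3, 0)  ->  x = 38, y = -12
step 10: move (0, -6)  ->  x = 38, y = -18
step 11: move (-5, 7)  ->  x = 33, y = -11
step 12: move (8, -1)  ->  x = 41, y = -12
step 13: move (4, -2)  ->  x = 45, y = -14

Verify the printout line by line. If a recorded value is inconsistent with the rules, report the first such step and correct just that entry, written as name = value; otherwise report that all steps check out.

no error

step 1: x = 7 + (7) = 14, y = 4 + (-7) = -3 -> exactly as logged
step 2: x = 14 + (-3) = 11, y = -3 + (-3) = -6 -> agrees with the printout
step 3: x = 11 + (3) = 14, y = -6 + (-7) = -13 -> consistent with the printout
step 4: x = 14 + (4) = 18, y = -13 + (4) = -9 -> consistent with the printout
step 5: x = 18 + (3) = 21, y = -9 + (3) = -6 -> no discrepancy
step 6: x = 21 + (9) = 30, y = -6 + (2) = -4 -> matches
step 7: x = 30 + (3) = 33, y = -4 + (-7) = -11 -> confirmed correct
step 8: x = 33 + (2) = 35, y = -11 + (-1) = -12 -> agrees with the printout
step 9: x = 35 + (3) = 38, y = -12 + (0) = -12 -> consistent with the printout
step 10: x = 38 + (0) = 38, y = -12 + (-6) = -18 -> in agreement
step 11: x = 38 + (-5) = 33, y = -18 + (7) = -11 -> same as recorded
step 12: x = 33 + (8) = 41, y = -11 + (-1) = -12 -> verified
step 13: x = 41 + (4) = 45, y = -12 + (-2) = -14 -> consistent with the printout
All steps check out; nothing to correct.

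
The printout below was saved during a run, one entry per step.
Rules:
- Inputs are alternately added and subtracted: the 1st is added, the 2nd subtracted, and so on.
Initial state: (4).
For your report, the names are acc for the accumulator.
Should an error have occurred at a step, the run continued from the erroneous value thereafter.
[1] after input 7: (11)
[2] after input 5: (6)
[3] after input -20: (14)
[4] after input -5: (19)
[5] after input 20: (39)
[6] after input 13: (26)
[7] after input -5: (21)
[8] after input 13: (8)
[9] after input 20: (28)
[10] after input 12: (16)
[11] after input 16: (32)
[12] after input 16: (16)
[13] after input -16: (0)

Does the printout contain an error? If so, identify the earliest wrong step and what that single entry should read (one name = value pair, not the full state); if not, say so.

Recomputing the run from the initial state:
step 1: acc = 11
step 2: acc = 6
step 3: acc = -14
step 4: acc = -9
step 5: acc = 11
step 6: acc = -2
step 7: acc = -7
step 8: acc = -20
step 9: acc = 0
step 10: acc = -12
step 11: acc = 4
step 12: acc = -12
step 13: acc = -28
The first disagreement with the printout is at step 3, where the value should be acc = -14.

step 3, acc = -14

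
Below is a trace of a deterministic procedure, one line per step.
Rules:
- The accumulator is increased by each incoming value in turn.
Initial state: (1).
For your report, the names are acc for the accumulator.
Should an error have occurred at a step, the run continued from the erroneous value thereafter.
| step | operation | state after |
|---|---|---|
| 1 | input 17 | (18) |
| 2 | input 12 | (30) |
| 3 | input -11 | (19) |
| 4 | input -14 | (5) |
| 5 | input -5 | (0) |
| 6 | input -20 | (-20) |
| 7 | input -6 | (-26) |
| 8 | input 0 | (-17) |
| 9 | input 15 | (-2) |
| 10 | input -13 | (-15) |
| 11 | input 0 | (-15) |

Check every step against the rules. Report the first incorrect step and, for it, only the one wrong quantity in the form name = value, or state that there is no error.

step 8, acc = -26

step 1: acc = 1 + 17 = 18 -> matches
step 2: acc = 18 + 12 = 30 -> same as recorded
step 3: acc = 30 + -11 = 19 -> agrees with the trace
step 4: acc = 19 + -14 = 5 -> in agreement
step 5: acc = 5 + -5 = 0 -> in agreement
step 6: acc = 0 + -20 = -20 -> matches
step 7: acc = -20 + -6 = -26 -> consistent with the trace
step 8: acc = -26 + 0 = -26 -> the entry is off here
Step 8 is the first one off; corrected, acc = -26.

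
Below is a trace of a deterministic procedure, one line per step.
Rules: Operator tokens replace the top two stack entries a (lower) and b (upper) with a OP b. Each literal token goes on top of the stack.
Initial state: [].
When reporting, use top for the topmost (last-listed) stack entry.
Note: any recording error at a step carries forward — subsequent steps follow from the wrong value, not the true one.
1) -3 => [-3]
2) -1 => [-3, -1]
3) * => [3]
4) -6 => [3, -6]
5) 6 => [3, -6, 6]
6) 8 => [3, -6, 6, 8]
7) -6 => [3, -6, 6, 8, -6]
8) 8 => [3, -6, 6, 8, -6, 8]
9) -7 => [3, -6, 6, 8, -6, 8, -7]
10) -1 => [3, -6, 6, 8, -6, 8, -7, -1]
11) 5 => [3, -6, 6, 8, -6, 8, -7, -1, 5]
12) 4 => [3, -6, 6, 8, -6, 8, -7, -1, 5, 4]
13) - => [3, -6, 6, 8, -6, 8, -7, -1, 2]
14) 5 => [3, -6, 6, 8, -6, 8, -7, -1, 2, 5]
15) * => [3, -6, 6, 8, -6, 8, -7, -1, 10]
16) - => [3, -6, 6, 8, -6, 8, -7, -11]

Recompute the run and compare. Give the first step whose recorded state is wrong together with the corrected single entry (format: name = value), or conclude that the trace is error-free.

Recomputing the run from the initial state:
step 1: [-3]
step 2: [-3, -1]
step 3: [3]
step 4: [3, -6]
step 5: [3, -6, 6]
step 6: [3, -6, 6, 8]
step 7: [3, -6, 6, 8, -6]
step 8: [3, -6, 6, 8, -6, 8]
step 9: [3, -6, 6, 8, -6, 8, -7]
step 10: [3, -6, 6, 8, -6, 8, -7, -1]
step 11: [3, -6, 6, 8, -6, 8, -7, -1, 5]
step 12: [3, -6, 6, 8, -6, 8, -7, -1, 5, 4]
step 13: [3, -6, 6, 8, -6, 8, -7, -1, 1]
step 14: [3, -6, 6, 8, -6, 8, -7, -1, 1, 5]
step 15: [3, -6, 6, 8, -6, 8, -7, -1, 5]
step 16: [3, -6, 6, 8, -6, 8, -7, -6]
The first disagreement with the trace is at step 13, where the value should be top = 1.

step 13, top = 1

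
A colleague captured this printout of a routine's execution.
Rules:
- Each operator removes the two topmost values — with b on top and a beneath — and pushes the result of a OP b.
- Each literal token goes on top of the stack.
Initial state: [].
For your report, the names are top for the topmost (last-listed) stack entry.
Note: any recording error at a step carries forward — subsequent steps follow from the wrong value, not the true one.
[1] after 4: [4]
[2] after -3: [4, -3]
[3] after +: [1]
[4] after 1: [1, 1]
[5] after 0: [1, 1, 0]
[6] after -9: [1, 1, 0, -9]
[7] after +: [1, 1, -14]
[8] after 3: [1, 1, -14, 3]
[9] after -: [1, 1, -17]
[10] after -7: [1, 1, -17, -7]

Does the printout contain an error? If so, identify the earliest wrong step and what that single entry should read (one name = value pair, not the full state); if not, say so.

Recomputing the run from the initial state:
step 1: [4]
step 2: [4, -3]
step 3: [1]
step 4: [1, 1]
step 5: [1, 1, 0]
step 6: [1, 1, 0, -9]
step 7: [1, 1, -9]
step 8: [1, 1, -9, 3]
step 9: [1, 1, -12]
step 10: [1, 1, -12, -7]
The first disagreement with the printout is at step 7, where the value should be top = -9.

step 7, top = -9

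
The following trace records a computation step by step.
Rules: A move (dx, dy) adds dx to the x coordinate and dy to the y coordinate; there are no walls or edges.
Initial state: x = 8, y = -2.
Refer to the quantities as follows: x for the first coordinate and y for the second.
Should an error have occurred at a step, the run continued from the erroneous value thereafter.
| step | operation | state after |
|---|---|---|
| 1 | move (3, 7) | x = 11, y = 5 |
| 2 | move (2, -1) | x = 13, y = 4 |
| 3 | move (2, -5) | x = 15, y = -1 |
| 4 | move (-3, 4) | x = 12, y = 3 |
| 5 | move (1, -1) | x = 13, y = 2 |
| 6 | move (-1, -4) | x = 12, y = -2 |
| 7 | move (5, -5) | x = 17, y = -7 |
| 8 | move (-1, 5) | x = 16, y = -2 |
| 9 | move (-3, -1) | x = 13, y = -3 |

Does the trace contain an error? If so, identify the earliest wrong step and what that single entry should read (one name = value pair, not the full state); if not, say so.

1. x = 8 + (3) = 11, y = -2 + (7) = 5 (in agreement)
2. x = 11 + (2) = 13, y = 5 + (-1) = 4 (agrees with the trace)
3. x = 13 + (2) = 15, y = 4 + (-5) = -1 (checks out)
4. x = 15 + (-3) = 12, y = -1 + (4) = 3 (same as recorded)
5. x = 12 + (1) = 13, y = 3 + (-1) = 2 (agrees with the trace)
6. x = 13 + (-1) = 12, y = 2 + (-4) = -2 (consistent with the trace)
7. x = 12 + (5) = 17, y = -2 + (-5) = -7 (matches)
8. x = 17 + (-1) = 16, y = -7 + (5) = -2 (confirmed correct)
9. x = 16 + (-3) = 13, y = -2 + (-1) = -3 (agrees with the trace)
Nothing is out of place; the run is error-free.

no error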